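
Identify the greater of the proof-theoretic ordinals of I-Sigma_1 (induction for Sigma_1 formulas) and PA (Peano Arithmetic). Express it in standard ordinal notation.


Proof-theoretic ordinal of I-Sigma_1 (induction for Sigma_1 formulas): omega^omega
Proof-theoretic ordinal of PA (Peano Arithmetic): epsilon_0
Comparing: omega^omega < epsilon_0.
The larger ordinal is epsilon_0 (from PA (Peano Arithmetic)).

epsilon_0


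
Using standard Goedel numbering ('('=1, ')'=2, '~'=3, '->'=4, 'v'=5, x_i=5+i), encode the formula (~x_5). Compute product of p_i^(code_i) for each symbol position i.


Formula: (~x_5)
Symbol codes: [1, 3, 10, 2]
Primes: [2, 3, 5, 7]
p_1^1 = 2^1 = 2
p_2^3 = 3^3 = 27
p_3^10 = 5^10 = 9765625
p_4^2 = 7^2 = 49
Product = 25839843750

25839843750


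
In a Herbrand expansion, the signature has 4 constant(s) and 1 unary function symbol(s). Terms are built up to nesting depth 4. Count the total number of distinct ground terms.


Herbrand terms by depth:
Depth 0: 4 constants
Depth 1: 4 new terms (running total: 8)
Depth 2: 4 new terms (running total: 12)
Depth 3: 4 new terms (running total: 16)
Depth 4: 4 new terms (running total: 20)
Total distinct ground terms = 20

20


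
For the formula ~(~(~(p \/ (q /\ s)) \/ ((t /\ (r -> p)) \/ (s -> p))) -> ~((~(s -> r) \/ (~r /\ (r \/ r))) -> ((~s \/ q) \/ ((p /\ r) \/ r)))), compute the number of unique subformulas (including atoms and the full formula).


Formula: ~(~(~(p \/ (q /\ s)) \/ ((t /\ (r -> p)) \/ (s -> p))) -> ~((~(s -> r) \/ (~r /\ (r \/ r))) -> ((~s \/ q) \/ ((p /\ r) \/ r))))
Subformulas found:
  1. r
  2. q
  3. s
  4. t
  5. p
  6. ~r
  7. ~s
  8. (s -> r)
  9. (r -> p)
  10. (p /\ r)
  11. (s -> p)
  12. (r \/ r)
  13. (q /\ s)
  14. (~s \/ q)
  15. ~(s -> r)
  16. (t /\ (r -> p))
  17. (p \/ (q /\ s))
  18. ((p /\ r) \/ r)
  19. (~r /\ (r \/ r))
  20. ~(p \/ (q /\ s))
  21. ((t /\ (r -> p)) \/ (s -> p))
  22. ((~s \/ q) \/ ((p /\ r) \/ r))
  23. (~(s -> r) \/ (~r /\ (r \/ r)))
  24. (~(p \/ (q /\ s)) \/ ((t /\ (r -> p)) \/ (s -> p)))
  25. ~(~(p \/ (q /\ s)) \/ ((t /\ (r -> p)) \/ (s -> p)))
  26. ((~(s -> r) \/ (~r /\ (r \/ r))) -> ((~s \/ q) \/ ((p /\ r) \/ r)))
  27. ~((~(s -> r) \/ (~r /\ (r \/ r))) -> ((~s \/ q) \/ ((p /\ r) \/ r)))
  28. (~(~(p \/ (q /\ s)) \/ ((t /\ (r -> p)) \/ (s -> p))) -> ~((~(s -> r) \/ (~r /\ (r \/ r))) -> ((~s \/ q) \/ ((p /\ r) \/ r))))
  29. ~(~(~(p \/ (q /\ s)) \/ ((t /\ (r -> p)) \/ (s -> p))) -> ~((~(s -> r) \/ (~r /\ (r \/ r))) -> ((~s \/ q) \/ ((p /\ r) \/ r))))
Total distinct subformulas = 29

29


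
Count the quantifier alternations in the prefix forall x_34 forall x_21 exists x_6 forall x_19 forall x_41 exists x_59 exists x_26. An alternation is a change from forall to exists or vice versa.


Walk the prefix and count type changes:
  position 1: forall -> forall
  position 2: forall -> exists <-- alternation
  position 3: exists -> forall <-- alternation
  position 4: forall -> forall
  position 5: forall -> exists <-- alternation
  position 6: exists -> exists
Total alternations = 3

3


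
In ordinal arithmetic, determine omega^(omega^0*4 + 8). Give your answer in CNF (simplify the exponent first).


omega^(omega^0*4 + 8):
omega^0 = 1, so the exponent is 4 + 8 = 12 (finite ordinal addition).
Result = omega^12, already a single CNF term.

omega^12


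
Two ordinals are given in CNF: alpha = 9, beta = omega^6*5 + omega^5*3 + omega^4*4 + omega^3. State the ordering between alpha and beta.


Compare term by term from highest exponent:
alpha = 9
beta = omega^6*5 + omega^5*3 + omega^4*4 + omega^3
Term 1: alpha has omega^0*9, beta has omega^6*5
Term 2: alpha has omega^0*0, beta has omega^5*3
Term 3: alpha has omega^0*0, beta has omega^4*4
Term 4: alpha has omega^0*0, beta has omega^3*1
Result: alpha < beta

alpha < beta


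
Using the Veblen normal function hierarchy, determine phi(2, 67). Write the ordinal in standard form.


phi(2, 67):
phi(2, beta) = zeta_beta (the beta-th zeta number, fixed point of epsilon).
phi(2, 67) = zeta_67

zeta_67


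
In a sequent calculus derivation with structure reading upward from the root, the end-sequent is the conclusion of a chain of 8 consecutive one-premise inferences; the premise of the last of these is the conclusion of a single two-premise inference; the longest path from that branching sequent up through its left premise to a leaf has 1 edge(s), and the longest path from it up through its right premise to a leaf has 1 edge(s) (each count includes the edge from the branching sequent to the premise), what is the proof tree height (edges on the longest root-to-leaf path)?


Longest path through the left premise: 1 edges (measured from the branching sequent)
Longest path through the right premise: 1 edges
Height of the subtree rooted at the branching sequent: max(1, 1) = 1
The branching sequent sits 8 edges above the root (the chain of one-premise inferences), so height = 1 + 8 = 9

9


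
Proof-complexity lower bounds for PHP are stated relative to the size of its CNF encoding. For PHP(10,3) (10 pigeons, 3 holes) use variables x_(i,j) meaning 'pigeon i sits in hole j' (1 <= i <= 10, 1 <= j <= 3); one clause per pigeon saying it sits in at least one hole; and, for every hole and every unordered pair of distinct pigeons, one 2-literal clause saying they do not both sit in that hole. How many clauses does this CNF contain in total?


PHP(10,3): 10 pigeons, 3 holes, 10*3 = 30 variables.
- pigeon clauses: one per pigeon -> 10 clauses
- hole clauses: 3 holes * C(10,2) = 3 * 45 -> 135 clauses
Total clauses = 10 + 135 = 145

145


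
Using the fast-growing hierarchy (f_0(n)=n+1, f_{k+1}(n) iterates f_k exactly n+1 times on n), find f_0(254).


f_0(254) = 254 + 1 = 255

255


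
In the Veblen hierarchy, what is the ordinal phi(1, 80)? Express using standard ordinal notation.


phi(1, 80):
phi(1, beta) = epsilon_beta (the beta-th epsilon number).
phi(1, 80) = epsilon_80

epsilon_80


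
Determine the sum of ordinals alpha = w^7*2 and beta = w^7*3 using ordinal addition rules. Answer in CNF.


Ordinal addition w^7*2 + w^7*3:
Both terms have the same exponent 7.
w^e*c + w^e*d = w^e*(c+d).
Result = w^7*(2+3) = w^7*5

w^7*5


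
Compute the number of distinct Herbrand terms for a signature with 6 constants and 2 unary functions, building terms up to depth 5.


Herbrand terms by depth:
Depth 0: 6 constants
Depth 1: 12 new terms (running total: 18)
Depth 2: 24 new terms (running total: 42)
Depth 3: 48 new terms (running total: 90)
Depth 4: 96 new terms (running total: 186)
Depth 5: 192 new terms (running total: 378)
Total distinct ground terms = 378

378


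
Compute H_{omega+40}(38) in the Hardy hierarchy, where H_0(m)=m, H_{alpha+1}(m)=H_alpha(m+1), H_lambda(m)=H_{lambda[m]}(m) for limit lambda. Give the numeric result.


H_{omega+40}(38):
Unwind the 40 successor steps: H_{omega+40}(38) = H_omega(38+40) = H_omega(78).
H_omega(m) = H_m(m) = m + m = 2m.
Result = 2 * 78 = 156

156


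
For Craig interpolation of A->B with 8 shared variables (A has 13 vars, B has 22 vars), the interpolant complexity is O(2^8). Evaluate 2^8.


Shared atoms = 8
Craig interpolant size bound = 2^8
= 256

256


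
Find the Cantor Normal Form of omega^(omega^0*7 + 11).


omega^(omega^0*7 + 11):
omega^0 = 1, so the exponent is 7 + 11 = 18 (finite ordinal addition).
Result = omega^18, already a single CNF term.

omega^18


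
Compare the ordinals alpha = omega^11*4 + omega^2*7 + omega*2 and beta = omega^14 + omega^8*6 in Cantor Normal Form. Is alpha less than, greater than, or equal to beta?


Compare term by term from highest exponent:
alpha = omega^11*4 + omega^2*7 + omega*2
beta = omega^14 + omega^8*6
Term 1: alpha has omega^11*4, beta has omega^14*1
Term 2: alpha has omega^2*7, beta has omega^8*6
Term 3: alpha has omega^1*2, beta has omega^0*0
Result: alpha < beta

alpha < beta


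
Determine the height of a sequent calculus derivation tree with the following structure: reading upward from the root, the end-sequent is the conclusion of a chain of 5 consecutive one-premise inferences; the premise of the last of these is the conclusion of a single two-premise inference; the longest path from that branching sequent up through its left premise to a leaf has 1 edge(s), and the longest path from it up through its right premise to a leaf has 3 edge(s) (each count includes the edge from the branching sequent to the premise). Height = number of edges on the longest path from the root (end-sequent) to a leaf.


Longest path through the left premise: 1 edges (measured from the branching sequent)
Longest path through the right premise: 3 edges
Height of the subtree rooted at the branching sequent: max(1, 3) = 3
The branching sequent sits 5 edges above the root (the chain of one-premise inferences), so height = 3 + 5 = 8

8


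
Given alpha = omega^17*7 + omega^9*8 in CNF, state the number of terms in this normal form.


CNF: omega^17*7 + omega^9*8
Count the summands separated by '+':
  term 1: omega^17*7
  term 2: omega^9*8
Total terms = 2

2


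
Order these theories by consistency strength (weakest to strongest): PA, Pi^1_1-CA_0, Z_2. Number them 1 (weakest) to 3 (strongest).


Ordering by consistency strength:
1. PA
2. Pi^1_1-CA_0
3. Z_2


PA=1, Pi^1_1-CA_0=2, Z_2=3


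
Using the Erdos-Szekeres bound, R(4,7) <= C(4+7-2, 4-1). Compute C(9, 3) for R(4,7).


R(4,7) <= C(4+7-2, 4-1) = C(9, 3)
C(9, 3) = 9! / (3! * 6!)
= 84

84


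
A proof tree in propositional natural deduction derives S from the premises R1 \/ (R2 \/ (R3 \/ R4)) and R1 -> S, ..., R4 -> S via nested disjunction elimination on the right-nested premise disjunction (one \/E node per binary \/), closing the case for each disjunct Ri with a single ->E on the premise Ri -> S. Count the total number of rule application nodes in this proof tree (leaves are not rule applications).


The premise R1 \/ (R2 \/ (R3 \/ R4)) contains 4 disjuncts, hence 3 binary \/ connectives.
- Each binary \/ is eliminated once: 3 \/E nodes.
- Each of the 4 cases Ri derives S by one ->E with Ri -> S: 4 ->E nodes.
Total = 3 + 4 = 7

7


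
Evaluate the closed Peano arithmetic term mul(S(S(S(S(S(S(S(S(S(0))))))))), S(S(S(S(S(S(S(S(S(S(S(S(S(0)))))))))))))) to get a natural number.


mul(S^9(0), S^13(0)):
S^9(0) = 9
S^13(0) = 13
9 * 13 = 117

117


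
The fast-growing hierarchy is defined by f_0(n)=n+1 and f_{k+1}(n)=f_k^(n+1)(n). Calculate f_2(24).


f_2(24) = f_1^25(24)
f_1(m) = 2m + 1.
Iterating: f_1^k(n) = 2^k*(n+1) - 1.
f_2(24) = 2^25*(24+1) - 1 = 33554432*25 - 1 = 838860799

838860799


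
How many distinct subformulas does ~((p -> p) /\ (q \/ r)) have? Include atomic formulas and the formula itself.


Formula: ~((p -> p) /\ (q \/ r))
Subformulas found:
  1. q
  2. r
  3. p
  4. (q \/ r)
  5. (p -> p)
  6. ((p -> p) /\ (q \/ r))
  7. ~((p -> p) /\ (q \/ r))
Total distinct subformulas = 7

7


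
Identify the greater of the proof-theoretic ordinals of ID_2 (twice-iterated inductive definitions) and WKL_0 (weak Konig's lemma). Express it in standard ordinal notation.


Proof-theoretic ordinal of ID_2 (twice-iterated inductive definitions): psi_0(epsilon_{Omega_2+1})
Proof-theoretic ordinal of WKL_0 (weak Konig's lemma): omega^omega
Comparing: omega^omega < psi_0(epsilon_{Omega_2+1}).
The larger ordinal is psi_0(epsilon_{Omega_2+1}) (from ID_2 (twice-iterated inductive definitions)).

psi_0(epsilon_{Omega_2+1})


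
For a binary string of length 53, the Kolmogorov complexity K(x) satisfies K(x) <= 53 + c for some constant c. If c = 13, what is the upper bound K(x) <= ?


K(x) <= |x| + c = 53 + 13 = 66

66


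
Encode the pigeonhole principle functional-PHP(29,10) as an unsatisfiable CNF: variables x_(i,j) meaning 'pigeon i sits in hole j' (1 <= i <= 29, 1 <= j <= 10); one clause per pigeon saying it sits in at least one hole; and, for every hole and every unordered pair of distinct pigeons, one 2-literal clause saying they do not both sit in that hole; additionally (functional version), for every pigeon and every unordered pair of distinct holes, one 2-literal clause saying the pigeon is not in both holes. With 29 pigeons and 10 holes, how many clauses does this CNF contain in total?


functional-PHP(29,10): 29 pigeons, 10 holes, 29*10 = 290 variables.
- pigeon clauses: one per pigeon -> 29 clauses
- hole clauses: 10 holes * C(29,2) = 10 * 406 -> 4060 clauses
- functional clauses: 29 pigeons * C(10,2) = 29 * 45 -> 1305 clauses
Total clauses = 29 + 4060 + 1305 = 5394

5394


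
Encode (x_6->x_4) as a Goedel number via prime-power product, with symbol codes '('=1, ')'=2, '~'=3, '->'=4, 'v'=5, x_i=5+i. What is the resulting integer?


Formula: (x_6->x_4)
Symbol codes: [1, 11, 4, 9, 2]
Primes: [2, 3, 5, 7, 11]
p_1^1 = 2^1 = 2
p_2^11 = 3^11 = 177147
p_3^4 = 5^4 = 625
p_4^9 = 7^9 = 40353607
p_5^2 = 11^2 = 121
Product = 1081213713408386250

1081213713408386250


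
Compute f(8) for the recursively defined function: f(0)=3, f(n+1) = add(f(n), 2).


f(0) = 3
f(1) = add(f(0), 2) = add(3, 2) = 5
f(2) = add(f(1), 2) = add(5, 2) = 7
f(3) = add(f(2), 2) = add(7, 2) = 9
f(4) = add(f(3), 2) = add(9, 2) = 11
f(5) = add(f(4), 2) = add(11, 2) = 13
f(6) = add(f(5), 2) = add(13, 2) = 15
f(7) = add(f(6), 2) = add(15, 2) = 17
f(8) = add(f(7), 2) = add(17, 2) = 19


19


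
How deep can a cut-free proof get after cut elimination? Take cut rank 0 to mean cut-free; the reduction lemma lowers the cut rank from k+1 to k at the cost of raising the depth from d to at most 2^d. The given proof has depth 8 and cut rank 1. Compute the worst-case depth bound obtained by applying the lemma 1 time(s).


Each rank reduction sends depth d to at most 2^d; cut rank r needs r reductions.
2_0(8) = 8
2_1(8) = 2^8 = 256
Cut-free depth bound = 256

256


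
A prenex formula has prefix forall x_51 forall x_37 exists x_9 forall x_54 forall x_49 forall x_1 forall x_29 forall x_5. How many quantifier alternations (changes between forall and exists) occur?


Walk the prefix and count type changes:
  position 1: forall -> forall
  position 2: forall -> exists <-- alternation
  position 3: exists -> forall <-- alternation
  position 4: forall -> forall
  position 5: forall -> forall
  position 6: forall -> forall
  position 7: forall -> forall
Total alternations = 2

2


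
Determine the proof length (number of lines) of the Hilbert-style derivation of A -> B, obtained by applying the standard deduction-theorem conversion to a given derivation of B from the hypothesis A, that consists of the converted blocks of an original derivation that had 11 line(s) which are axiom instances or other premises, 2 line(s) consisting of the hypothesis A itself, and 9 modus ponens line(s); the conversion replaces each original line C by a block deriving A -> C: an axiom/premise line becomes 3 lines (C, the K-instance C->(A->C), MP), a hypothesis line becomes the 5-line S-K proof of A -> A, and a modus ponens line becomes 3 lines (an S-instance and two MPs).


Deduction-theorem conversion, block by block:
- 11 axiom/premise lines -> 3 lines each = 33
- 2 hypothesis lines -> 5 lines each (identity proof A->A) = 10
- 9 MP lines -> 3 lines each (S-instance, MP, MP) = 27
Total = 33 + 10 + 27 = 70 lines.

70


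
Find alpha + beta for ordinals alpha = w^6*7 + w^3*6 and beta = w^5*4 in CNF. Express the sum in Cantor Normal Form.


Ordinal addition (w^6*7 + w^3*6) + w^5*4:
alpha's leading term has exponent 6 > beta's exponent 5, so it survives.
alpha's tail term has exponent 3 < beta's exponent 5, so it is absorbed by beta.
In ordinal addition, any term followed by a strictly larger-exponent term is absorbed.
Result = w^6*7 + w^5*4

w^6*7 + w^5*4


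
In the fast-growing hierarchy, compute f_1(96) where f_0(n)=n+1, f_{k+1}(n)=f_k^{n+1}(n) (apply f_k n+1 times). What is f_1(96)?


f_1(96) = f_0^97(96)
f_0 adds 1 each time, applied 97 times.
f_1(96) = 96 + 97 = 193

193


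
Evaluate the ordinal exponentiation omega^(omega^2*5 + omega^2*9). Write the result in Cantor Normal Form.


omega^(omega^2*5 + omega^2*9):
Both terms of the exponent have the same exponent 2, so they merge: omega^2*5 + omega^2*9 = omega^2*(5+9) = omega^2*14.
omega raised to a CNF ordinal is a single CNF term: Result = omega^(omega^2*14)

omega^(omega^2*14)


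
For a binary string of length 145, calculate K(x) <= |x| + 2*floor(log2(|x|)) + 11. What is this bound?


floor(log2(145)) = 7
2 * 7 = 14
K(x) <= 145 + 14 + 11 = 170

170


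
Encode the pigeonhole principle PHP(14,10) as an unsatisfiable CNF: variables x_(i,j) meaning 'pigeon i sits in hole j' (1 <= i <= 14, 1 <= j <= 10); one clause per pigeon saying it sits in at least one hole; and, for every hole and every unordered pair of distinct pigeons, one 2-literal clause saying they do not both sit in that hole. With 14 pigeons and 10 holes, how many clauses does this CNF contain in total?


PHP(14,10): 14 pigeons, 10 holes, 14*10 = 140 variables.
- pigeon clauses: one per pigeon -> 14 clauses
- hole clauses: 10 holes * C(14,2) = 10 * 91 -> 910 clauses
Total clauses = 14 + 910 = 924

924


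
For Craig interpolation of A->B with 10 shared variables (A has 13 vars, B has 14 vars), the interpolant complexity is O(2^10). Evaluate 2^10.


Shared atoms = 10
Craig interpolant size bound = 2^10
= 1024

1024


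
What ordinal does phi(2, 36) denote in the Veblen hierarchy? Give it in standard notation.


phi(2, 36):
phi(2, beta) = zeta_beta (the beta-th zeta number, fixed point of epsilon).
phi(2, 36) = zeta_36

zeta_36


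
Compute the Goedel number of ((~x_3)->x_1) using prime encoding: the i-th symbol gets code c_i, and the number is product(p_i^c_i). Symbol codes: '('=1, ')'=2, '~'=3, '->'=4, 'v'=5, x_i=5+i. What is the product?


Formula: ((~x_3)->x_1)
Symbol codes: [1, 1, 3, 8, 2, 4, 6, 2]
Primes: [2, 3, 5, 7, 11, 13, 17, 19]
p_1^1 = 2^1 = 2
p_2^1 = 3^1 = 3
p_3^3 = 5^3 = 125
p_4^8 = 7^8 = 5764801
p_5^2 = 11^2 = 121
p_6^4 = 13^4 = 28561
p_7^6 = 17^6 = 24137569
p_8^2 = 19^2 = 361
Product = 130198233908136169422396750

130198233908136169422396750


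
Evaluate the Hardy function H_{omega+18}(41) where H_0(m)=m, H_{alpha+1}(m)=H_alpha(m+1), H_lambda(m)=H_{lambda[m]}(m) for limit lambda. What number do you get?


H_{omega+18}(41):
Unwind the 18 successor steps: H_{omega+18}(41) = H_omega(41+18) = H_omega(59).
H_omega(m) = H_m(m) = m + m = 2m.
Result = 2 * 59 = 118

118


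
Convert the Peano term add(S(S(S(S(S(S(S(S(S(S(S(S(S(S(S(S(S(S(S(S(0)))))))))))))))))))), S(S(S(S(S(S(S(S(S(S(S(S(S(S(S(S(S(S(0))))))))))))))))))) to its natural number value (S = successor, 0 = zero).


add(S^20(0), S^18(0)):
S^20(0) = 20
S^18(0) = 18
20 + 18 = 38

38


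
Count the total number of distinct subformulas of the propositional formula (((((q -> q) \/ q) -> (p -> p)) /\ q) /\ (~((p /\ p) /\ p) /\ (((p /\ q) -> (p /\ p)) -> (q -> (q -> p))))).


Formula: (((((q -> q) \/ q) -> (p -> p)) /\ q) /\ (~((p /\ p) /\ p) /\ (((p /\ q) -> (p /\ p)) -> (q -> (q -> p)))))
Subformulas found:
  1. q
  2. p
  3. (p /\ q)
  4. (q -> p)
  5. (q -> q)
  6. (p -> p)
  7. (p /\ p)
  8. ((q -> q) \/ q)
  9. ((p /\ p) /\ p)
  10. (q -> (q -> p))
  11. ~((p /\ p) /\ p)
  12. ((p /\ q) -> (p /\ p))
  13. (((q -> q) \/ q) -> (p -> p))
  14. ((((q -> q) \/ q) -> (p -> p)) /\ q)
  15. (((p /\ q) -> (p /\ p)) -> (q -> (q -> p)))
  16. (~((p /\ p) /\ p) /\ (((p /\ q) -> (p /\ p)) -> (q -> (q -> p))))
  17. (((((q -> q) \/ q) -> (p -> p)) /\ q) /\ (~((p /\ p) /\ p) /\ (((p /\ q) -> (p /\ p)) -> (q -> (q -> p)))))
Total distinct subformulas = 17

17


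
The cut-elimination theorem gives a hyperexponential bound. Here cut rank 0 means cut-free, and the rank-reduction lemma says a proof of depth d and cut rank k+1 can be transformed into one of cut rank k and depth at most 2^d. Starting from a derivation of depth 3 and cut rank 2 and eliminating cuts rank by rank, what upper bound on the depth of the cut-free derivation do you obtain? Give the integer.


Each rank reduction sends depth d to at most 2^d; cut rank r needs r reductions.
2_0(3) = 3
2_1(3) = 2^3 = 8
2_2(3) = 2^8 = 256
Cut-free depth bound = 256

256


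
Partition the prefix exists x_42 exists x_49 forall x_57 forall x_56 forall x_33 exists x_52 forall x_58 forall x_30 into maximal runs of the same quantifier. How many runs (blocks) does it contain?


Alternations = 3.
Blocks = alternations + 1 = 4

4


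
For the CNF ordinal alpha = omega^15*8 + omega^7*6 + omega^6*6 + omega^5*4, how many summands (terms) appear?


CNF: omega^15*8 + omega^7*6 + omega^6*6 + omega^5*4
Count the summands separated by '+':
  term 1: omega^15*8
  term 2: omega^7*6
  term 3: omega^6*6
  term 4: omega^5*4
Total terms = 4

4


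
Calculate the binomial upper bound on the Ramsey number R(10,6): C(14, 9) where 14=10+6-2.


R(10,6) <= C(10+6-2, 10-1) = C(14, 9)
C(14, 9) = 14! / (9! * 5!)
= 2002

2002


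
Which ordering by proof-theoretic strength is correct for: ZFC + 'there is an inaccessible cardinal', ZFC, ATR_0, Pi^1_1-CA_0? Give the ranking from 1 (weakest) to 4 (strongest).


Ordering by consistency strength:
1. ATR_0
2. Pi^1_1-CA_0
3. ZFC
4. ZFC + 'there is an inaccessible cardinal'


ZFC + 'there is an inaccessible cardinal'=4, ZFC=3, ATR_0=1, Pi^1_1-CA_0=2


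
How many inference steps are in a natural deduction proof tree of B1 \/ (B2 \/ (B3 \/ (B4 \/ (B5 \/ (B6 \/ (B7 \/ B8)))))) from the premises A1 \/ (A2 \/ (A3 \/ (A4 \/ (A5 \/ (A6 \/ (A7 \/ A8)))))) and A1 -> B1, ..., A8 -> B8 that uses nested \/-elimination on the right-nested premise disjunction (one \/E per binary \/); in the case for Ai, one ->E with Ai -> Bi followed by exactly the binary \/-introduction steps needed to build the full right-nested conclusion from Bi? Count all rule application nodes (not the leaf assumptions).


Constructive dilemma with 8 branches, all disjunctions right-nested:
- \/E: the premise has 7 binary \/, each eliminated once: 7 nodes.
- ->E: one per case (Ai with Ai -> Bi gives Bi): 8 nodes.
- \/I: in case i < n, Bi needs 1 step to form Bi \/ (B(i+1) \/ ...) and then i-1 steps to prepend B(i-1), ..., B1, i.e. i steps; in case i = n, B8 needs 7 prepend steps.
  \/I total = (1 + 2 + ... + 7) + 7 = 28 + 7 = 35 nodes.
Total = 7 + 8 + 35 = 50

50


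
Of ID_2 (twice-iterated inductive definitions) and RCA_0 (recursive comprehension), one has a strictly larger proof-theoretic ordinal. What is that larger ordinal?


Proof-theoretic ordinal of ID_2 (twice-iterated inductive definitions): psi_0(epsilon_{Omega_2+1})
Proof-theoretic ordinal of RCA_0 (recursive comprehension): omega^omega
Comparing: omega^omega < psi_0(epsilon_{Omega_2+1}).
The larger ordinal is psi_0(epsilon_{Omega_2+1}) (from ID_2 (twice-iterated inductive definitions)).

psi_0(epsilon_{Omega_2+1})


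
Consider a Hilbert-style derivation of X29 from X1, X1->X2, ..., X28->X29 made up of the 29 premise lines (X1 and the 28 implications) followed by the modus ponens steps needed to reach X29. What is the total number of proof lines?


We have 29 premise lines: X1 and 28 implications.
Each implication is detached once by MP, giving 28 MP lines.
29 premise lines + 28 MP lines = 57 total lines.

57


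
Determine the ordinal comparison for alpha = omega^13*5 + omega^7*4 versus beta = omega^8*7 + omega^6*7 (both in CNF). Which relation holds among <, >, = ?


Compare term by term from highest exponent:
alpha = omega^13*5 + omega^7*4
beta = omega^8*7 + omega^6*7
Term 1: alpha has omega^13*5, beta has omega^8*7
Term 2: alpha has omega^7*4, beta has omega^6*7
Result: alpha > beta

alpha > beta


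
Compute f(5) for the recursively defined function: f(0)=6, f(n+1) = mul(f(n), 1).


f(0) = 6
f(1) = mul(f(0), 1) = mul(6, 1) = 6
f(2) = mul(f(1), 1) = mul(6, 1) = 6
f(3) = mul(f(2), 1) = mul(6, 1) = 6
f(4) = mul(f(3), 1) = mul(6, 1) = 6
f(5) = mul(f(4), 1) = mul(6, 1) = 6


6


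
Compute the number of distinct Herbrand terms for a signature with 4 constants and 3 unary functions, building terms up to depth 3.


Herbrand terms by depth:
Depth 0: 4 constants
Depth 1: 12 new terms (running total: 16)
Depth 2: 36 new terms (running total: 52)
Depth 3: 108 new terms (running total: 160)
Total distinct ground terms = 160

160


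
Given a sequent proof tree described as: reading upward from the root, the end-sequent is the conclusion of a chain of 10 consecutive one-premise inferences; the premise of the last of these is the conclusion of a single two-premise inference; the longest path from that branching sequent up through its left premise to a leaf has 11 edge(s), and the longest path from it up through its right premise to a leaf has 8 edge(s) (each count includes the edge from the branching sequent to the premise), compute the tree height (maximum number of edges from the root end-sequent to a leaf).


Longest path through the left premise: 11 edges (measured from the branching sequent)
Longest path through the right premise: 8 edges
Height of the subtree rooted at the branching sequent: max(11, 8) = 11
The branching sequent sits 10 edges above the root (the chain of one-premise inferences), so height = 11 + 10 = 21

21


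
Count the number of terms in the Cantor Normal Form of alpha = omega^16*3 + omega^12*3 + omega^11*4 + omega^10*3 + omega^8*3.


CNF: omega^16*3 + omega^12*3 + omega^11*4 + omega^10*3 + omega^8*3
Count the summands separated by '+':
  term 1: omega^16*3
  term 2: omega^12*3
  term 3: omega^11*4
  term 4: omega^10*3
  term 5: omega^8*3
Total terms = 5

5


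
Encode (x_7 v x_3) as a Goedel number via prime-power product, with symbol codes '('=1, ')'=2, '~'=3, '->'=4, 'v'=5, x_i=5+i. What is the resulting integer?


Formula: (x_7 v x_3)
Symbol codes: [1, 12, 5, 8, 2]
Primes: [2, 3, 5, 7, 11]
p_1^1 = 2^1 = 2
p_2^12 = 3^12 = 531441
p_3^5 = 5^5 = 3125
p_4^8 = 7^8 = 5764801
p_5^2 = 11^2 = 121
Product = 2316886528732256250

2316886528732256250


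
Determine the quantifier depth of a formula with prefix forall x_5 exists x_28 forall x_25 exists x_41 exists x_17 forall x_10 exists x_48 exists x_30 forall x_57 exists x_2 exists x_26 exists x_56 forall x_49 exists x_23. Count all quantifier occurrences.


Quantifier prefix has 14 quantifier symbols.
Quantifier depth = 14

14


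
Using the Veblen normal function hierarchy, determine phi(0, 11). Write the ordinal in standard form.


phi(0, 11):
phi(0, beta) = omega^beta by definition.
phi(0, 11) = omega^11

omega^11


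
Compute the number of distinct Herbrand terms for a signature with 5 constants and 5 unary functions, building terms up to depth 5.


Herbrand terms by depth:
Depth 0: 5 constants
Depth 1: 25 new terms (running total: 30)
Depth 2: 125 new terms (running total: 155)
Depth 3: 625 new terms (running total: 780)
Depth 4: 3125 new terms (running total: 3905)
Depth 5: 15625 new terms (running total: 19530)
Total distinct ground terms = 19530

19530


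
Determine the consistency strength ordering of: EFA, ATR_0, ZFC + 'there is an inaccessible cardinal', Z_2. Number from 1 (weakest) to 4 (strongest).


Ordering by consistency strength:
1. EFA
2. ATR_0
3. Z_2
4. ZFC + 'there is an inaccessible cardinal'


EFA=1, ATR_0=2, ZFC + 'there is an inaccessible cardinal'=4, Z_2=3


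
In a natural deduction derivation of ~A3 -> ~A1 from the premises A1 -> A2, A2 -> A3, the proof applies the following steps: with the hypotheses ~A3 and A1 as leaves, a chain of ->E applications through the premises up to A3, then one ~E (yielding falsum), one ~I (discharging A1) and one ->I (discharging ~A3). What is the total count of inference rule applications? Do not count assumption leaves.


From hypothesis A1, 2 ->E steps along the 2 premises yield A3.
~E with hypothesis ~A3 gives falsum (1 node); ~I discharging A1 gives ~A1 (1 node); ->I discharging ~A3 gives the goal (1 node).
Total = 2 + 3 = 5 inference nodes.

5


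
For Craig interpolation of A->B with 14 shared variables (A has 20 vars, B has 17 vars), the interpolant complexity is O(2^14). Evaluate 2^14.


Shared atoms = 14
Craig interpolant size bound = 2^14
= 16384

16384


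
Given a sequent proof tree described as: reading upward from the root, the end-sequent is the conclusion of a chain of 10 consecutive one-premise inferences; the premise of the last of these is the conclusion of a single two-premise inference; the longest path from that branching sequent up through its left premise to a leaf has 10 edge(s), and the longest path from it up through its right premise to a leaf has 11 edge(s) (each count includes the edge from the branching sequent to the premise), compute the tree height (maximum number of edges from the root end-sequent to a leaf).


Longest path through the left premise: 10 edges (measured from the branching sequent)
Longest path through the right premise: 11 edges
Height of the subtree rooted at the branching sequent: max(10, 11) = 11
The branching sequent sits 10 edges above the root (the chain of one-premise inferences), so height = 11 + 10 = 21

21


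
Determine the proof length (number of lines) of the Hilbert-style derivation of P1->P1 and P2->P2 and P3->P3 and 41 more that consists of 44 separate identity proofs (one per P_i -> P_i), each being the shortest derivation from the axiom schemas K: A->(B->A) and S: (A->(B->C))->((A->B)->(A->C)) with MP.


The shortest proof of A->A from K and S in the Hilbert calculus has exactly 5 lines:
(1) K instance A->((A->A)->A), (2) S instance, (3) MP on 1,2, (4) K instance A->(A->A), (5) MP on 3,4.
For 44 independent identities: 44 * 5 = 220 lines total.

220


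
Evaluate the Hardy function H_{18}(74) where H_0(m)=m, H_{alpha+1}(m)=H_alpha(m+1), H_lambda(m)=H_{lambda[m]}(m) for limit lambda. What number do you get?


H_18(74):
For finite ordinals k, H_k(n) = n + k (each successor step adds 1).
H_18(74) = 74 + 18 = 92

92


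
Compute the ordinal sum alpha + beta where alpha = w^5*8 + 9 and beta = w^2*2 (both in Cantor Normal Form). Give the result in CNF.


Ordinal addition (w^5*8 + 9) + w^2*2:
alpha's leading term has exponent 5 > beta's exponent 2, so it survives.
alpha's tail term has exponent 0 < beta's exponent 2, so it is absorbed by beta.
In ordinal addition, any term followed by a strictly larger-exponent term is absorbed.
Result = w^5*8 + w^2*2

w^5*8 + w^2*2


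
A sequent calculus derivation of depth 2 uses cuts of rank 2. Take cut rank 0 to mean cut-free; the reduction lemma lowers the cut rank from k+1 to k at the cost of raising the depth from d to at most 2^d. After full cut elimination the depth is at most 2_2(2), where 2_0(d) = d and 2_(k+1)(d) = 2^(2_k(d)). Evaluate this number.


Each rank reduction sends depth d to at most 2^d; cut rank r needs r reductions.
2_0(2) = 2
2_1(2) = 2^2 = 4
2_2(2) = 2^4 = 16
Cut-free depth bound = 16

16


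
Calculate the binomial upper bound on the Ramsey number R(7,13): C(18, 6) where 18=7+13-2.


R(7,13) <= C(7+13-2, 7-1) = C(18, 6)
C(18, 6) = 18! / (6! * 12!)
= 18564

18564


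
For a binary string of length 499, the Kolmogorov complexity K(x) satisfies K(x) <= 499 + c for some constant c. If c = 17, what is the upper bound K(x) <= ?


K(x) <= |x| + c = 499 + 17 = 516

516


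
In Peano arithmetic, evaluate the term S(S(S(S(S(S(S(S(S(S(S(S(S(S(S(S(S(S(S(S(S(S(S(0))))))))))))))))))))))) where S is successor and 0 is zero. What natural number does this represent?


Counting successors applied to 0:
23 applications of S to 0 = 23

23


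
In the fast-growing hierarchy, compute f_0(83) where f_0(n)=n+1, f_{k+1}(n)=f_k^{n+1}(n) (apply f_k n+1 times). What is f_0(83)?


f_0(83) = 83 + 1 = 84

84


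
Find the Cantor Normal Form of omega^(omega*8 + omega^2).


omega^(omega*8 + omega^2):
In ordinal addition a term is absorbed by a following term of strictly larger exponent: 1 < 2, so omega*8 + omega^2 = omega^2.
omega raised to a CNF ordinal is a single CNF term: Result = omega^(omega^2)

omega^(omega^2)


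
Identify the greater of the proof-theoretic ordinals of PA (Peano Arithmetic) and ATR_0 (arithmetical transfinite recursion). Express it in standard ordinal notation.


Proof-theoretic ordinal of PA (Peano Arithmetic): epsilon_0
Proof-theoretic ordinal of ATR_0 (arithmetical transfinite recursion): Gamma_0
Comparing: epsilon_0 < Gamma_0.
The larger ordinal is Gamma_0 (from ATR_0 (arithmetical transfinite recursion)).

Gamma_0


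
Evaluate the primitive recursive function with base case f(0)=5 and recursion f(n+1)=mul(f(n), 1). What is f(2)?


f(0) = 5
f(1) = mul(f(0), 1) = mul(5, 1) = 5
f(2) = mul(f(1), 1) = mul(5, 1) = 5


5


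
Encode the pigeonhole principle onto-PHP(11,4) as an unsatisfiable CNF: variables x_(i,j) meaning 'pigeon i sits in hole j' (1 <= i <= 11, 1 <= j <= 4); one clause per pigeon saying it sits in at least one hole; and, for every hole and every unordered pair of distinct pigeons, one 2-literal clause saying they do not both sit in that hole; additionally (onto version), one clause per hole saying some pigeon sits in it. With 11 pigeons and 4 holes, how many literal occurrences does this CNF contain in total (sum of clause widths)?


onto-PHP(11,4): 11 pigeons, 4 holes, 11*4 = 44 variables.
- pigeon clauses: one per pigeon -> 11 clauses of width 4 -> 44 literals
- hole clauses: 4 holes * C(11,2) = 4 * 55 -> 220 clauses of width 2 -> 440 literals
- onto clauses: one per hole -> 4 clauses of width 11 -> 44 literals
Total literal occurrences = 44 + 440 + 44 = 528

528


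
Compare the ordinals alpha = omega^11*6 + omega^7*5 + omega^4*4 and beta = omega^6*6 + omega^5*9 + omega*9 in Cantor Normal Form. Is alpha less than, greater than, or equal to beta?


Compare term by term from highest exponent:
alpha = omega^11*6 + omega^7*5 + omega^4*4
beta = omega^6*6 + omega^5*9 + omega*9
Term 1: alpha has omega^11*6, beta has omega^6*6
Term 2: alpha has omega^7*5, beta has omega^5*9
Term 3: alpha has omega^4*4, beta has omega^1*9
Result: alpha > beta

alpha > beta


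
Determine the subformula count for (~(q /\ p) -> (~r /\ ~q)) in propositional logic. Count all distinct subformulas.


Formula: (~(q /\ p) -> (~r /\ ~q))
Subformulas found:
  1. q
  2. r
  3. p
  4. ~q
  5. ~r
  6. (q /\ p)
  7. ~(q /\ p)
  8. (~r /\ ~q)
  9. (~(q /\ p) -> (~r /\ ~q))
Total distinct subformulas = 9

9


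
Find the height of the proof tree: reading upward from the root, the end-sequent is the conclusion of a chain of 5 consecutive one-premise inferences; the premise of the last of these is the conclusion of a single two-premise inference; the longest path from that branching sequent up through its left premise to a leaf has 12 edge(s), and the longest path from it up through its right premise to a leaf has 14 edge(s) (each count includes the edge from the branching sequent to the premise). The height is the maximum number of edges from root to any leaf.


Longest path through the left premise: 12 edges (measured from the branching sequent)
Longest path through the right premise: 14 edges
Height of the subtree rooted at the branching sequent: max(12, 14) = 14
The branching sequent sits 5 edges above the root (the chain of one-premise inferences), so height = 14 + 5 = 19

19


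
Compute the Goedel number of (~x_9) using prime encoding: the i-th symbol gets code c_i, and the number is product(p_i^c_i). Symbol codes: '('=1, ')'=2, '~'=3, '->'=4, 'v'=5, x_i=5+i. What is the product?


Formula: (~x_9)
Symbol codes: [1, 3, 14, 2]
Primes: [2, 3, 5, 7]
p_1^1 = 2^1 = 2
p_2^3 = 3^3 = 27
p_3^14 = 5^14 = 6103515625
p_4^2 = 7^2 = 49
Product = 16149902343750

16149902343750


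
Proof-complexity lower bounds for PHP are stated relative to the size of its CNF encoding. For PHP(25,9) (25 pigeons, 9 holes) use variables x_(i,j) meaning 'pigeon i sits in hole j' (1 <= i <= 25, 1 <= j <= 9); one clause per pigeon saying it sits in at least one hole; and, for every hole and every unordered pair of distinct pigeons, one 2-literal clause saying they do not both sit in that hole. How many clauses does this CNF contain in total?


PHP(25,9): 25 pigeons, 9 holes, 25*9 = 225 variables.
- pigeon clauses: one per pigeon -> 25 clauses
- hole clauses: 9 holes * C(25,2) = 9 * 300 -> 2700 clauses
Total clauses = 25 + 2700 = 2725

2725


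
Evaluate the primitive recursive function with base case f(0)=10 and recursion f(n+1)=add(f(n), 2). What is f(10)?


f(0) = 10
f(1) = add(f(0), 2) = add(10, 2) = 12
f(2) = add(f(1), 2) = add(12, 2) = 14
f(3) = add(f(2), 2) = add(14, 2) = 16
f(4) = add(f(3), 2) = add(16, 2) = 18
f(5) = add(f(4), 2) = add(18, 2) = 20
f(6) = add(f(5), 2) = add(20, 2) = 22
f(7) = add(f(6), 2) = add(22, 2) = 24
f(8) = add(f(7), 2) = add(24, 2) = 26
f(9) = add(f(8), 2) = add(26, 2) = 28
f(10) = add(f(9), 2) = add(28, 2) = 30


30


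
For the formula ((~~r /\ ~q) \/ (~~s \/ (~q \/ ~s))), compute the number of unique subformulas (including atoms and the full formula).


Formula: ((~~r /\ ~q) \/ (~~s \/ (~q \/ ~s)))
Subformulas found:
  1. q
  2. s
  3. r
  4. ~s
  5. ~q
  6. ~r
  7. ~~s
  8. ~~r
  9. (~q \/ ~s)
  10. (~~r /\ ~q)
  11. (~~s \/ (~q \/ ~s))
  12. ((~~r /\ ~q) \/ (~~s \/ (~q \/ ~s)))
Total distinct subformulas = 12

12


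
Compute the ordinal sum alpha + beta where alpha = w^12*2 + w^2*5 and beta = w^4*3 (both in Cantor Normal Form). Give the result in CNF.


Ordinal addition (w^12*2 + w^2*5) + w^4*3:
alpha's leading term has exponent 12 > beta's exponent 4, so it survives.
alpha's tail term has exponent 2 < beta's exponent 4, so it is absorbed by beta.
In ordinal addition, any term followed by a strictly larger-exponent term is absorbed.
Result = w^12*2 + w^4*3

w^12*2 + w^4*3


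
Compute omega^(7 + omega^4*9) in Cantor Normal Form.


omega^(7 + omega^4*9):
In ordinal addition a term is absorbed by a following term of strictly larger exponent: 0 < 4, so 7 + omega^4*9 = omega^4*9.
omega raised to a CNF ordinal is a single CNF term: Result = omega^(omega^4*9)

omega^(omega^4*9)


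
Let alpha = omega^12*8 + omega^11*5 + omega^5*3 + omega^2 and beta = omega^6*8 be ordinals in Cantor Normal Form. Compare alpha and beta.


Compare term by term from highest exponent:
alpha = omega^12*8 + omega^11*5 + omega^5*3 + omega^2
beta = omega^6*8
Term 1: alpha has omega^12*8, beta has omega^6*8
Term 2: alpha has omega^11*5, beta has omega^0*0
Term 3: alpha has omega^5*3, beta has omega^0*0
Term 4: alpha has omega^2*1, beta has omega^0*0
Result: alpha > beta

alpha > beta


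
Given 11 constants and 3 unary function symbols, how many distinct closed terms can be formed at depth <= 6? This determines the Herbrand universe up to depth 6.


Herbrand terms by depth:
Depth 0: 11 constants
Depth 1: 33 new terms (running total: 44)
Depth 2: 99 new terms (running total: 143)
Depth 3: 297 new terms (running total: 440)
Depth 4: 891 new terms (running total: 1331)
Depth 5: 2673 new terms (running total: 4004)
Depth 6: 8019 new terms (running total: 12023)
Total distinct ground terms = 12023

12023


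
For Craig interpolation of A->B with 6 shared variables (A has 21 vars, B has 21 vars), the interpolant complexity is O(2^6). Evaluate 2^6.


Shared atoms = 6
Craig interpolant size bound = 2^6
= 64

64


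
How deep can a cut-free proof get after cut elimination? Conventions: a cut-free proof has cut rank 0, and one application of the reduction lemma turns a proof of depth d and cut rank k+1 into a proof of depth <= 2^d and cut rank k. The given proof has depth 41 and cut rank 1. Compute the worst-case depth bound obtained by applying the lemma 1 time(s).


Each rank reduction sends depth d to at most 2^d; cut rank r needs r reductions.
2_0(41) = 41
2_1(41) = 2^41 = 2199023255552
Cut-free depth bound = 2199023255552

2199023255552


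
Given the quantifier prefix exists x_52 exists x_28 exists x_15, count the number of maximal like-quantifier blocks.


Alternations = 0.
Blocks = alternations + 1 = 1

1


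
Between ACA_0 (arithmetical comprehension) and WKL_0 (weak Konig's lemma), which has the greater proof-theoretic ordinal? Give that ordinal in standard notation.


Proof-theoretic ordinal of ACA_0 (arithmetical comprehension): epsilon_0
Proof-theoretic ordinal of WKL_0 (weak Konig's lemma): omega^omega
Comparing: omega^omega < epsilon_0.
The larger ordinal is epsilon_0 (from ACA_0 (arithmetical comprehension)).

epsilon_0
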